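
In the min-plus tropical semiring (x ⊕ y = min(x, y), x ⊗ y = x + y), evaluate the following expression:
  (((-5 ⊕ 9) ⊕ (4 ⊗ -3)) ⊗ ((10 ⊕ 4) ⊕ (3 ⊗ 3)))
(((-5 ⊕ 9) ⊕ (4 ⊗ -3)) ⊗ ((10 ⊕ 4) ⊕ (3 ⊗ 3))) = -1

Expand innermost to outermost. Recall ⊕ takes the minimum of its arguments and ⊗ takes their sum. Working out the expression (((-5 ⊕ 9) ⊕ (4 ⊗ -3)) ⊗ ((10 ⊕ 4) ⊕ (3 ⊗ 3))) gives -1.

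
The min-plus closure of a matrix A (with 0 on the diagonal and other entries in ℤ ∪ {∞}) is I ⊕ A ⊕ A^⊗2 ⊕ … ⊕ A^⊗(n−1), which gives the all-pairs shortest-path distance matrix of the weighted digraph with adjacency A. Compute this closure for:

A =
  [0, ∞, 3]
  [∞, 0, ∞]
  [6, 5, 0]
Closure =
  [0, 8, 3]
  [∞, 0, ∞]
  [6, 5, 0]

This is the Floyd-Warshall all-pairs shortest-path computation. For each intermediate vertex k = 0, 1, …, 2, update dist[i][j] ← min(dist[i][j], dist[i][k] + dist[k][j]). The final matrix gives, for each (i, j), the minimum total weight of any directed path from i to j (possibly empty when i = j).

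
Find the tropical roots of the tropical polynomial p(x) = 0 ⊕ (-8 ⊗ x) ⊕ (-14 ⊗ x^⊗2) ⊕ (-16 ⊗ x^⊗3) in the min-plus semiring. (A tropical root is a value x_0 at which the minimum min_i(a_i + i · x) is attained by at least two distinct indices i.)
Roots: {2, 6, 8}

Each tropical root is a break point of the lower envelope of the lines y = a_i + i · x (there are 4 lines, with slopes 0, 1, ..., 3). Only the lines that attain the minimum somewhere contribute to roots; other lines are dominated. Here the surviving (envelope) indices are i = 3, i = 2, i = 1, i = 0.
Intersections between consecutive envelope lines give the roots: for adjacent envelope indices i < j the intersection is x = (a_i − a_j) / (j − i). Reading off the sorted break points: {2, 6, 8}.
Verification: at each break x_0, at least two indices attain the minimum of min_i(a_i + i · x_0).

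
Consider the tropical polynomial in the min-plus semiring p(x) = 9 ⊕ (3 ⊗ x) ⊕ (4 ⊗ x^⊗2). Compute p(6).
p(6) = 9

A tropical monomial a ⊗ x^⊗i evaluates to a + i · x. Evaluating each term at x = 6:
  Term 0 contributes 9 + 0 · 6 = 9
  Term 1 contributes 3 + 1 · 6 = 9
  Term 2 contributes 4 + 2 · 6 = 16
p(6) = ⊕ of these = min[9, 9, 16] = 9.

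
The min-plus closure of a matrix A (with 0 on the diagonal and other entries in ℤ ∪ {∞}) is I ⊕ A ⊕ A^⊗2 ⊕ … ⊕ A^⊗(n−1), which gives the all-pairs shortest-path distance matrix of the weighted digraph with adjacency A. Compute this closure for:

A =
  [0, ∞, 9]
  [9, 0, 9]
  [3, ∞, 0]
Closure =
  [0, ∞, 9]
  [9, 0, 9]
  [3, ∞, 0]

This is the Floyd-Warshall all-pairs shortest-path computation. For each intermediate vertex k = 0, 1, …, 2, update dist[i][j] ← min(dist[i][j], dist[i][k] + dist[k][j]). The final matrix gives, for each (i, j), the minimum total weight of any directed path from i to j (possibly empty when i = j).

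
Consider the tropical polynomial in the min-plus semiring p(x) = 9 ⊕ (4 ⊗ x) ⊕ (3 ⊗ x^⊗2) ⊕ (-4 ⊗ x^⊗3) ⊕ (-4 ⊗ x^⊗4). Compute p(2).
p(2) = 2

A tropical monomial a ⊗ x^⊗i evaluates to a + i · x. Evaluating each term at x = 2:
  Term 0 contributes 9 + 0 · 2 = 9
  Term 1 contributes 4 + 1 · 2 = 6
  Term 2 contributes 3 + 2 · 2 = 7
  Term 3 contributes -4 + 3 · 2 = 2
  Term 4 contributes -4 + 4 · 2 = 4
p(2) = ⊕ of these = min[9, 6, 7, 2, 4] = 2.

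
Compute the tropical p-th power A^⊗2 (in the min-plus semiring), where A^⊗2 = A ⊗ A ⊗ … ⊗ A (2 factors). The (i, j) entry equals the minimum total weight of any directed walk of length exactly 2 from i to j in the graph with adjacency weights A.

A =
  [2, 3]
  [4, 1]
A^⊗2 =
  [4, 4]
  [5, 2]

Each entry (A^⊗2)_ij equals the minimum over all length-2 walks i = v_0 → v_1 → … → v_2 = j of Σ_t A[v_t][v_{t+1}]. For example, for (i, j) = (0, 1) we minimise over 2 possible intermediate vertex sequences; the minimum is 4, attained along the walk 0 → 1 → 1.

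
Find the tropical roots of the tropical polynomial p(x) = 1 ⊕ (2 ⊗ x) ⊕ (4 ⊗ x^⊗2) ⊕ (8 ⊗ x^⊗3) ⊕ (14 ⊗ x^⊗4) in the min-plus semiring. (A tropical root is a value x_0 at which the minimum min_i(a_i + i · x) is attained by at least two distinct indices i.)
Roots: {-6, -4, -2, -1}

Each tropical root is a break point of the lower envelope of the lines y = a_i + i · x (there are 5 lines, with slopes 0, 1, ..., 4). Only the lines that attain the minimum somewhere contribute to roots; other lines are dominated. Here the surviving (envelope) indices are i = 4, i = 3, i = 2, i = 1, i = 0.
Intersections between consecutive envelope lines give the roots: for adjacent envelope indices i < j the intersection is x = (a_i − a_j) / (j − i). Reading off the sorted break points: {-6, -4, -2, -1}.
Verification: at each break x_0, at least two indices attain the minimum of min_i(a_i + i · x_0).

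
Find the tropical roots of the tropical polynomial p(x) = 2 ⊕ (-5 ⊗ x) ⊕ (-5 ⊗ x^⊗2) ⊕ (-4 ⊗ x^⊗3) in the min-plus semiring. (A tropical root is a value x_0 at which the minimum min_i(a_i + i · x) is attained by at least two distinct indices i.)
Roots: {-1, 0, 7}

Each tropical root is a break point of the lower envelope of the lines y = a_i + i · x (there are 4 lines, with slopes 0, 1, ..., 3). Only the lines that attain the minimum somewhere contribute to roots; other lines are dominated. Here the surviving (envelope) indices are i = 3, i = 2, i = 1, i = 0.
Intersections between consecutive envelope lines give the roots: for adjacent envelope indices i < j the intersection is x = (a_i − a_j) / (j − i). Reading off the sorted break points: {-1, 0, 7}.
Verification: at each break x_0, at least two indices attain the minimum of min_i(a_i + i · x_0).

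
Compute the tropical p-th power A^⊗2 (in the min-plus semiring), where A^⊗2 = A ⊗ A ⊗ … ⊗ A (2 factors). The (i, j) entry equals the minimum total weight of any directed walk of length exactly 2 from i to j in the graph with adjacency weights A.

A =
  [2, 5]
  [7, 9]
A^⊗2 =
  [4, 7]
  [9, 12]

Each entry (A^⊗2)_ij equals the minimum over all length-2 walks i = v_0 → v_1 → … → v_2 = j of Σ_t A[v_t][v_{t+1}]. For example, for (i, j) = (0, 1) we minimise over 2 possible intermediate vertex sequences; the minimum is 7, attained along the walk 0 → 0 → 1.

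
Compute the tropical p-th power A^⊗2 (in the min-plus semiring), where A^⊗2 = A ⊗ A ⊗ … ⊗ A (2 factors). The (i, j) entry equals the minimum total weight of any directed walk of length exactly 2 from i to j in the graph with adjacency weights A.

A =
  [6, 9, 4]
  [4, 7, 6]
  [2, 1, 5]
A^⊗2 =
  [6, 5, 9]
  [8, 7, 8]
  [5, 6, 6]

Each entry (A^⊗2)_ij equals the minimum over all length-2 walks i = v_0 → v_1 → … → v_2 = j of Σ_t A[v_t][v_{t+1}]. For example, for (i, j) = (0, 2) we minimise over 3 possible intermediate vertex sequences; the minimum is 9, attained along the walk 0 → 2 → 2.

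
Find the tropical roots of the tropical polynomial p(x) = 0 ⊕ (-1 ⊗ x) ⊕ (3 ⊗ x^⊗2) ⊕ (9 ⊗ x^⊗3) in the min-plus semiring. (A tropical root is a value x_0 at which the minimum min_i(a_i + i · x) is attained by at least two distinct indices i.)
Roots: {-6, -4, 1}

Each tropical root is a break point of the lower envelope of the lines y = a_i + i · x (there are 4 lines, with slopes 0, 1, ..., 3). Only the lines that attain the minimum somewhere contribute to roots; other lines are dominated. Here the surviving (envelope) indices are i = 3, i = 2, i = 1, i = 0.
Intersections between consecutive envelope lines give the roots: for adjacent envelope indices i < j the intersection is x = (a_i − a_j) / (j − i). Reading off the sorted break points: {-6, -4, 1}.
Verification: at each break x_0, at least two indices attain the minimum of min_i(a_i + i · x_0).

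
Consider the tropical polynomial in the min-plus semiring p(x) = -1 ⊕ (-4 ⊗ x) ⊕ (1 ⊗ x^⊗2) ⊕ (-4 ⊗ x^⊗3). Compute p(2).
p(2) = -2

A tropical monomial a ⊗ x^⊗i evaluates to a + i · x. Evaluating each term at x = 2:
  Term 0 contributes -1 + 0 · 2 = -1
  Term 1 contributes -4 + 1 · 2 = -2
  Term 2 contributes 1 + 2 · 2 = 5
  Term 3 contributes -4 + 3 · 2 = 2
p(2) = ⊕ of these = min[-1, -2, 5, 2] = -2.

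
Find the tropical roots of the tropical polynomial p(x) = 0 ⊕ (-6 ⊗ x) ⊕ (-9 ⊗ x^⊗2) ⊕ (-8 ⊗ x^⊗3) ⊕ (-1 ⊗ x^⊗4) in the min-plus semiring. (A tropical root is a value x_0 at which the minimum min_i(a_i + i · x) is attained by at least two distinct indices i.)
Roots: {-7, -1, 3, 6}

Each tropical root is a break point of the lower envelope of the lines y = a_i + i · x (there are 5 lines, with slopes 0, 1, ..., 4). Only the lines that attain the minimum somewhere contribute to roots; other lines are dominated. Here the surviving (envelope) indices are i = 4, i = 3, i = 2, i = 1, i = 0.
Intersections between consecutive envelope lines give the roots: for adjacent envelope indices i < j the intersection is x = (a_i − a_j) / (j − i). Reading off the sorted break points: {-7, -1, 3, 6}.
Verification: at each break x_0, at least two indices attain the minimum of min_i(a_i + i · x_0).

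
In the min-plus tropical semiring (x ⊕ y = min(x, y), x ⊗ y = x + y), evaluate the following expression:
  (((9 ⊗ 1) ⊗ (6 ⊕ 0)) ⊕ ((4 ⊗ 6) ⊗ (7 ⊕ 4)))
(((9 ⊗ 1) ⊗ (6 ⊕ 0)) ⊕ ((4 ⊗ 6) ⊗ (7 ⊕ 4))) = 10

Expand innermost to outermost. Recall ⊕ takes the minimum of its arguments and ⊗ takes their sum. Working out the expression (((9 ⊗ 1) ⊗ (6 ⊕ 0)) ⊕ ((4 ⊗ 6) ⊗ (7 ⊕ 4))) gives 10.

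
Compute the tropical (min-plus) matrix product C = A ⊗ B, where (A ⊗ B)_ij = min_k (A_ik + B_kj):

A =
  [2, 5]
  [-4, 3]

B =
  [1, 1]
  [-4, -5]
A ⊗ B =
  [1, 0]
  [-3, -3]

Apply the min-plus product entry-by-entry:
  C[0][0] = min over k of (A[0][0] + B[0][0] = 2 + 1 = 3, A[0][1] + B[1][0] = 5 + -4 = 1) = 1 (attained at k = 1)
  C[0][1] = min over k of (A[0][0] + B[0][1] = 2 + 1 = 3, A[0][1] + B[1][1] = 5 + -5 = 0) = 0 (attained at k = 1)
  C[1][0] = min over k of (A[1][0] + B[0][0] = -4 + 1 = -3, A[1][1] + B[1][0] = 3 + -4 = -1) = -3 (attained at k = 0)
  C[1][1] = min over k of (A[1][0] + B[0][1] = -4 + 1 = -3, A[1][1] + B[1][1] = 3 + -5 = -2) = -3 (attained at k = 0)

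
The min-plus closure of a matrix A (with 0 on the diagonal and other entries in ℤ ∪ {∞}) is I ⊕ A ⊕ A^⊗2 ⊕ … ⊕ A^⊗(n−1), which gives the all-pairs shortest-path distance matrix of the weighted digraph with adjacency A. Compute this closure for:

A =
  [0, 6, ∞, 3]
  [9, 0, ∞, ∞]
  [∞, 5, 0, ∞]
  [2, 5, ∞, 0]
Closure =
  [0, 6, ∞, 3]
  [9, 0, ∞, 12]
  [14, 5, 0, 17]
  [2, 5, ∞, 0]

This is the Floyd-Warshall all-pairs shortest-path computation. For each intermediate vertex k = 0, 1, …, 3, update dist[i][j] ← min(dist[i][j], dist[i][k] + dist[k][j]). The final matrix gives, for each (i, j), the minimum total weight of any directed path from i to j (possibly empty when i = j).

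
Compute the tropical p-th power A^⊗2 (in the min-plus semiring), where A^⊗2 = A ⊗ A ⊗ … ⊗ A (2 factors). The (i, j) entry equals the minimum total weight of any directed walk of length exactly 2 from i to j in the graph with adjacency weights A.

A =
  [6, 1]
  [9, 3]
A^⊗2 =
  [10, 4]
  [12, 6]

Each entry (A^⊗2)_ij equals the minimum over all length-2 walks i = v_0 → v_1 → … → v_2 = j of Σ_t A[v_t][v_{t+1}]. For example, for (i, j) = (0, 1) we minimise over 2 possible intermediate vertex sequences; the minimum is 4, attained along the walk 0 → 1 → 1.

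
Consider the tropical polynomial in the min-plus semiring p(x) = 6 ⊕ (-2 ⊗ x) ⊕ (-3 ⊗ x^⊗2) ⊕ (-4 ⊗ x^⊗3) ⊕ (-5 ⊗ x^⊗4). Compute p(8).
p(8) = 6

A tropical monomial a ⊗ x^⊗i evaluates to a + i · x. Evaluating each term at x = 8:
  Term 0 contributes 6 + 0 · 8 = 6
  Term 1 contributes -2 + 1 · 8 = 6
  Term 2 contributes -3 + 2 · 8 = 13
  Term 3 contributes -4 + 3 · 8 = 20
  Term 4 contributes -5 + 4 · 8 = 27
p(8) = ⊕ of these = min[6, 6, 13, 20, 27] = 6.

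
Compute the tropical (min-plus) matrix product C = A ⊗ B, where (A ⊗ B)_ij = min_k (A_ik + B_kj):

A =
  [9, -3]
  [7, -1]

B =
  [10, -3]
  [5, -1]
A ⊗ B =
  [2, -4]
  [4, -2]

Apply the min-plus product entry-by-entry:
  C[0][0] = min over k of (A[0][0] + B[0][0] = 9 + 10 = 19, A[0][1] + B[1][0] = -3 + 5 = 2) = 2 (attained at k = 1)
  C[0][1] = min over k of (A[0][0] + B[0][1] = 9 + -3 = 6, A[0][1] + B[1][1] = -3 + -1 = -4) = -4 (attained at k = 1)
  C[1][0] = min over k of (A[1][0] + B[0][0] = 7 + 10 = 17, A[1][1] + B[1][0] = -1 + 5 = 4) = 4 (attained at k = 1)
  C[1][1] = min over k of (A[1][0] + B[0][1] = 7 + -3 = 4, A[1][1] + B[1][1] = -1 + -1 = -2) = -2 (attained at k = 1)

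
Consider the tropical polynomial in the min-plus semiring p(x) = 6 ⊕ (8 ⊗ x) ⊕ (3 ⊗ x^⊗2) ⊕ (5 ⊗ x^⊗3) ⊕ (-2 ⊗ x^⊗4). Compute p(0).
p(0) = -2

A tropical monomial a ⊗ x^⊗i evaluates to a + i · x. Evaluating each term at x = 0:
  Term 0 contributes 6 + 0 · 0 = 6
  Term 1 contributes 8 + 1 · 0 = 8
  Term 2 contributes 3 + 2 · 0 = 3
  Term 3 contributes 5 + 3 · 0 = 5
  Term 4 contributes -2 + 4 · 0 = -2
p(0) = ⊕ of these = min[6, 8, 3, 5, -2] = -2.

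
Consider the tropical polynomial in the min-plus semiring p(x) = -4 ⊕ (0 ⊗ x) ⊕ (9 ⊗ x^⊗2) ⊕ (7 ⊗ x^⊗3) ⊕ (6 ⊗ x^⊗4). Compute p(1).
p(1) = -4

A tropical monomial a ⊗ x^⊗i evaluates to a + i · x. Evaluating each term at x = 1:
  Term 0 contributes -4 + 0 · 1 = -4
  Term 1 contributes 0 + 1 · 1 = 1
  Term 2 contributes 9 + 2 · 1 = 11
  Term 3 contributes 7 + 3 · 1 = 10
  Term 4 contributes 6 + 4 · 1 = 10
p(1) = ⊕ of these = min[-4, 1, 11, 10, 10] = -4.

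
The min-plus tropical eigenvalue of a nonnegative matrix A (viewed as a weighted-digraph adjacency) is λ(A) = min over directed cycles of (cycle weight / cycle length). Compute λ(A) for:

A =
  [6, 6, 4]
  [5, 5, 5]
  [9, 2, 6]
λ(A) = 7/2

Enumerate directed cycles and compute their means (weight / length). Sample:
  cycle 0 → 0: weight = 6, length = 1, mean = 6/1 ≈ 6.000
  cycle 1 → 1: weight = 5, length = 1, mean = 5/1 ≈ 5.000
  cycle 2 → 2: weight = 6, length = 1, mean = 6/1 ≈ 6.000
  cycle 0 → 1 → 0: weight = 11, length = 2, mean = 11/2 ≈ 5.500
  cycle 0 → 2 → 0: weight = 13, length = 2, mean = 13/2 ≈ 6.500
  cycle 1 → 0 → 1: weight = 11, length = 2, mean = 11/2 ≈ 5.500
Minimum mean = 3.500, attained e.g. along the cycle 1 → 2 → 1 with weight 7 and length 2. So λ(A) = 7/2 = 7/2.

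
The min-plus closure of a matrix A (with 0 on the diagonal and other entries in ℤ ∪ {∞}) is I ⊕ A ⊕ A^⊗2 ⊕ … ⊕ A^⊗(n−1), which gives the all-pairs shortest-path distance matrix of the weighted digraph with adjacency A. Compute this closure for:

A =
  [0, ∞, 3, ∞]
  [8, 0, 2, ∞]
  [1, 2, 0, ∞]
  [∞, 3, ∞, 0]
Closure =
  [0, 5, 3, ∞]
  [3, 0, 2, ∞]
  [1, 2, 0, ∞]
  [6, 3, 5, 0]

This is the Floyd-Warshall all-pairs shortest-path computation. For each intermediate vertex k = 0, 1, …, 3, update dist[i][j] ← min(dist[i][j], dist[i][k] + dist[k][j]). The final matrix gives, for each (i, j), the minimum total weight of any directed path from i to j (possibly empty when i = j).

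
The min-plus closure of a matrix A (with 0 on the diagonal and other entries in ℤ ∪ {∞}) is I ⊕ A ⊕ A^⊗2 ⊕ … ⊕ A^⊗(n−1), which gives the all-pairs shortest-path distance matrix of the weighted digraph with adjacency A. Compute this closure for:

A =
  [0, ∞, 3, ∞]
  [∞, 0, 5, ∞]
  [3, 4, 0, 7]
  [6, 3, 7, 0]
Closure =
  [0, 7, 3, 10]
  [8, 0, 5, 12]
  [3, 4, 0, 7]
  [6, 3, 7, 0]

This is the Floyd-Warshall all-pairs shortest-path computation. For each intermediate vertex k = 0, 1, …, 3, update dist[i][j] ← min(dist[i][j], dist[i][k] + dist[k][j]). The final matrix gives, for each (i, j), the minimum total weight of any directed path from i to j (possibly empty when i = j).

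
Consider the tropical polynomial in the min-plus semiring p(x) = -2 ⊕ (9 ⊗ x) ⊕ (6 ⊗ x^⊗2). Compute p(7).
p(7) = -2

A tropical monomial a ⊗ x^⊗i evaluates to a + i · x. Evaluating each term at x = 7:
  Term 0 contributes -2 + 0 · 7 = -2
  Term 1 contributes 9 + 1 · 7 = 16
  Term 2 contributes 6 + 2 · 7 = 20
p(7) = ⊕ of these = min[-2, 16, 20] = -2.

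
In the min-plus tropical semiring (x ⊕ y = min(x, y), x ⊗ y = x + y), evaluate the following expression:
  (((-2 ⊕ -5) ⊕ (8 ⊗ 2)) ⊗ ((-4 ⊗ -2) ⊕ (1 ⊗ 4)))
(((-2 ⊕ -5) ⊕ (8 ⊗ 2)) ⊗ ((-4 ⊗ -2) ⊕ (1 ⊗ 4))) = -11

Expand innermost to outermost. Recall ⊕ takes the minimum of its arguments and ⊗ takes their sum. Working out the expression (((-2 ⊕ -5) ⊕ (8 ⊗ 2)) ⊗ ((-4 ⊗ -2) ⊕ (1 ⊗ 4))) gives -11.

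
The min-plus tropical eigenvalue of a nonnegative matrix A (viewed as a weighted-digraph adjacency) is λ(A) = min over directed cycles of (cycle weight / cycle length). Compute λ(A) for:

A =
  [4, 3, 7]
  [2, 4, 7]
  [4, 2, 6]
λ(A) = 5/2

Enumerate directed cycles and compute their means (weight / length). Sample:
  cycle 0 → 0: weight = 4, length = 1, mean = 4/1 ≈ 4.000
  cycle 1 → 1: weight = 4, length = 1, mean = 4/1 ≈ 4.000
  cycle 2 → 2: weight = 6, length = 1, mean = 6/1 ≈ 6.000
  cycle 0 → 1 → 0: weight = 5, length = 2, mean = 5/2 ≈ 2.500
  cycle 0 → 2 → 0: weight = 11, length = 2, mean = 11/2 ≈ 5.500
  cycle 1 → 0 → 1: weight = 5, length = 2, mean = 5/2 ≈ 2.500
Minimum mean = 2.500, attained e.g. along the cycle 0 → 1 → 0 with weight 5 and length 2. So λ(A) = 5/2 = 5/2.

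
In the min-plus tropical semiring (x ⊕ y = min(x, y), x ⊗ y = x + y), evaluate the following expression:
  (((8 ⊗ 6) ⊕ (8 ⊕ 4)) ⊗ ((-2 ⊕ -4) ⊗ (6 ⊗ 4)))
(((8 ⊗ 6) ⊕ (8 ⊕ 4)) ⊗ ((-2 ⊕ -4) ⊗ (6 ⊗ 4))) = 10

Expand innermost to outermost. Recall ⊕ takes the minimum of its arguments and ⊗ takes their sum. Working out the expression (((8 ⊗ 6) ⊕ (8 ⊕ 4)) ⊗ ((-2 ⊕ -4) ⊗ (6 ⊗ 4))) gives 10.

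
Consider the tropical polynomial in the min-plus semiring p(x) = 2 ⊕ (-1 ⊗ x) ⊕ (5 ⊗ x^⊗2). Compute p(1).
p(1) = 0

A tropical monomial a ⊗ x^⊗i evaluates to a + i · x. Evaluating each term at x = 1:
  Term 0 contributes 2 + 0 · 1 = 2
  Term 1 contributes -1 + 1 · 1 = 0
  Term 2 contributes 5 + 2 · 1 = 7
p(1) = ⊕ of these = min[2, 0, 7] = 0.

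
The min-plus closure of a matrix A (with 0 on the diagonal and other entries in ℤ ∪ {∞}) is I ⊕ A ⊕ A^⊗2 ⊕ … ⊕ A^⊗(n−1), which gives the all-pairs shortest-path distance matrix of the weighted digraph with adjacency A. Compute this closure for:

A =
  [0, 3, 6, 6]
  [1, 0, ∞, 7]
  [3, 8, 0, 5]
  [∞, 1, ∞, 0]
Closure =
  [0, 3, 6, 6]
  [1, 0, 7, 7]
  [3, 6, 0, 5]
  [2, 1, 8, 0]

This is the Floyd-Warshall all-pairs shortest-path computation. For each intermediate vertex k = 0, 1, …, 3, update dist[i][j] ← min(dist[i][j], dist[i][k] + dist[k][j]). The final matrix gives, for each (i, j), the minimum total weight of any directed path from i to j (possibly empty when i = j).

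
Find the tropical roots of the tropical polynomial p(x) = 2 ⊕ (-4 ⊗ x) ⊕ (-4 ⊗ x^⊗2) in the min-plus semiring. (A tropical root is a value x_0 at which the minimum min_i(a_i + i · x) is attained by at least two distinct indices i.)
Roots: {0, 6}

Each tropical root is a break point of the lower envelope of the lines y = a_i + i · x (there are 3 lines, with slopes 0, 1, ..., 2). Only the lines that attain the minimum somewhere contribute to roots; other lines are dominated. Here the surviving (envelope) indices are i = 2, i = 1, i = 0.
Intersections between consecutive envelope lines give the roots: for adjacent envelope indices i < j the intersection is x = (a_i − a_j) / (j − i). Reading off the sorted break points: {0, 6}.
Verification: at each break x_0, at least two indices attain the minimum of min_i(a_i + i · x_0).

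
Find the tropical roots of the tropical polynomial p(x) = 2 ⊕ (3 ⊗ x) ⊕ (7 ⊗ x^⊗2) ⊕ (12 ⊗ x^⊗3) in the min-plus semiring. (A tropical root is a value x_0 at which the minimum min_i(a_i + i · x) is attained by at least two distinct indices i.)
Roots: {-5, -4, -1}

Each tropical root is a break point of the lower envelope of the lines y = a_i + i · x (there are 4 lines, with slopes 0, 1, ..., 3). Only the lines that attain the minimum somewhere contribute to roots; other lines are dominated. Here the surviving (envelope) indices are i = 3, i = 2, i = 1, i = 0.
Intersections between consecutive envelope lines give the roots: for adjacent envelope indices i < j the intersection is x = (a_i − a_j) / (j − i). Reading off the sorted break points: {-5, -4, -1}.
Verification: at each break x_0, at least two indices attain the minimum of min_i(a_i + i · x_0).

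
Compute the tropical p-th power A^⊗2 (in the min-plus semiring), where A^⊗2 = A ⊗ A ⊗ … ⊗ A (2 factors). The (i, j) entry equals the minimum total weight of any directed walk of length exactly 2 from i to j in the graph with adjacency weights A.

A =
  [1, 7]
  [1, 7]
A^⊗2 =
  [2, 8]
  [2, 8]

Each entry (A^⊗2)_ij equals the minimum over all length-2 walks i = v_0 → v_1 → … → v_2 = j of Σ_t A[v_t][v_{t+1}]. For example, for (i, j) = (0, 1) we minimise over 2 possible intermediate vertex sequences; the minimum is 8, attained along the walk 0 → 0 → 1.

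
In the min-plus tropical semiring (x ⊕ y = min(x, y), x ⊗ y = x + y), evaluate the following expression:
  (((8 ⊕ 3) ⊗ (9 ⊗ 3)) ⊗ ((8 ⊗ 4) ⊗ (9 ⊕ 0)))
(((8 ⊕ 3) ⊗ (9 ⊗ 3)) ⊗ ((8 ⊗ 4) ⊗ (9 ⊕ 0))) = 27

Expand innermost to outermost. Recall ⊕ takes the minimum of its arguments and ⊗ takes their sum. Working out the expression (((8 ⊕ 3) ⊗ (9 ⊗ 3)) ⊗ ((8 ⊗ 4) ⊗ (9 ⊕ 0))) gives 27.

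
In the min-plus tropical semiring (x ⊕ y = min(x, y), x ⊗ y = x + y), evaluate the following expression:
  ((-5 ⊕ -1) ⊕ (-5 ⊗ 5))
((-5 ⊕ -1) ⊕ (-5 ⊗ 5)) = -5

Expand innermost to outermost. Recall ⊕ takes the minimum of its arguments and ⊗ takes their sum. Working out the expression ((-5 ⊕ -1) ⊕ (-5 ⊗ 5)) gives -5.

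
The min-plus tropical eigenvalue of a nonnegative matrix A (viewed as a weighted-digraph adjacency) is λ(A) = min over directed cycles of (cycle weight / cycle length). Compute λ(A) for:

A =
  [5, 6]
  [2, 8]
λ(A) = 4

Enumerate directed cycles and compute their means (weight / length). Sample:
  cycle 0 → 0: weight = 5, length = 1, mean = 5/1 ≈ 5.000
  cycle 1 → 1: weight = 8, length = 1, mean = 8/1 ≈ 8.000
  cycle 0 → 1 → 0: weight = 8, length = 2, mean = 8/2 ≈ 4.000
  cycle 1 → 0 → 1: weight = 8, length = 2, mean = 8/2 ≈ 4.000
Minimum mean = 4.000, attained e.g. along the cycle 0 → 1 → 0 with weight 8 and length 2. So λ(A) = 8/2 = 4.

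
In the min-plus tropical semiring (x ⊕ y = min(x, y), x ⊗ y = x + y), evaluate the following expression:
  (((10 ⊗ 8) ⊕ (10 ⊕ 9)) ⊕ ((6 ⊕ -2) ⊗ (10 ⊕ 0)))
(((10 ⊗ 8) ⊕ (10 ⊕ 9)) ⊕ ((6 ⊕ -2) ⊗ (10 ⊕ 0))) = -2

Expand innermost to outermost. Recall ⊕ takes the minimum of its arguments and ⊗ takes their sum. Working out the expression (((10 ⊗ 8) ⊕ (10 ⊕ 9)) ⊕ ((6 ⊕ -2) ⊗ (10 ⊕ 0))) gives -2.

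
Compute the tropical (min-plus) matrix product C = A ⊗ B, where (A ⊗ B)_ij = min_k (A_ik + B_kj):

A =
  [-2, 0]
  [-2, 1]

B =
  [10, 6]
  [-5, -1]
A ⊗ B =
  [-5, -1]
  [-4, 0]

Apply the min-plus product entry-by-entry:
  C[0][0] = min over k of (A[0][0] + B[0][0] = -2 + 10 = 8, A[0][1] + B[1][0] = 0 + -5 = -5) = -5 (attained at k = 1)
  C[0][1] = min over k of (A[0][0] + B[0][1] = -2 + 6 = 4, A[0][1] + B[1][1] = 0 + -1 = -1) = -1 (attained at k = 1)
  C[1][0] = min over k of (A[1][0] + B[0][0] = -2 + 10 = 8, A[1][1] + B[1][0] = 1 + -5 = -4) = -4 (attained at k = 1)
  C[1][1] = min over k of (A[1][0] + B[0][1] = -2 + 6 = 4, A[1][1] + B[1][1] = 1 + -1 = 0) = 0 (attained at k = 1)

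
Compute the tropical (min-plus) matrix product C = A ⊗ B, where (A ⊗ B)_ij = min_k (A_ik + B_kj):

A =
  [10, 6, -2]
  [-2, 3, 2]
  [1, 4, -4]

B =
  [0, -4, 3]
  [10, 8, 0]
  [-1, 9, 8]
A ⊗ B =
  [-3, 6, 6]
  [-2, -6, 1]
  [-5, -3, 4]

Apply the min-plus product entry-by-entry:
  C[0][0] = min over k of (A[0][0] + B[0][0] = 10 + 0 = 10, A[0][1] + B[1][0] = 6 + 10 = 16, A[0][2] + B[2][0] = -2 + -1 = -3) = -3 (attained at k = 2)
  C[0][1] = min over k of (A[0][0] + B[0][1] = 10 + -4 = 6, A[0][1] + B[1][1] = 6 + 8 = 14, A[0][2] + B[2][1] = -2 + 9 = 7) = 6 (attained at k = 0)
  C[0][2] = min over k of (A[0][0] + B[0][2] = 10 + 3 = 13, A[0][1] + B[1][2] = 6 + 0 = 6, A[0][2] + B[2][2] = -2 + 8 = 6) = 6 (attained at k = 1)
  C[1][0] = min over k of (A[1][0] + B[0][0] = -2 + 0 = -2, A[1][1] + B[1][0] = 3 + 10 = 13, A[1][2] + B[2][0] = 2 + -1 = 1) = -2 (attained at k = 0)
  C[1][1] = min over k of (A[1][0] + B[0][1] = -2 + -4 = -6, A[1][1] + B[1][1] = 3 + 8 = 11, A[1][2] + B[2][1] = 2 + 9 = 11) = -6 (attained at k = 0)
  C[1][2] = min over k of (A[1][0] + B[0][2] = -2 + 3 = 1, A[1][1] + B[1][2] = 3 + 0 = 3, A[1][2] + B[2][2] = 2 + 8 = 10) = 1 (attained at k = 0)
  C[2][0] = min over k of (A[2][0] + B[0][0] = 1 + 0 = 1, A[2][1] + B[1][0] = 4 + 10 = 14, A[2][2] + B[2][0] = -4 + -1 = -5) = -5 (attained at k = 2)
  C[2][1] = min over k of (A[2][0] + B[0][1] = 1 + -4 = -3, A[2][1] + B[1][1] = 4 + 8 = 12, A[2][2] + B[2][1] = -4 + 9 = 5) = -3 (attained at k = 0)
  C[2][2] = min over k of (A[2][0] + B[0][2] = 1 + 3 = 4, A[2][1] + B[1][2] = 4 + 0 = 4, A[2][2] + B[2][2] = -4 + 8 = 4) = 4 (attained at k = 0)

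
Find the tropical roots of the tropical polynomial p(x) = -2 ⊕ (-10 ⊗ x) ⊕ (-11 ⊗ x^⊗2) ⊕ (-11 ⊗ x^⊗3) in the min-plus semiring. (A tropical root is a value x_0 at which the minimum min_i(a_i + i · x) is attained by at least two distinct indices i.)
Roots: {0, 1, 8}

Each tropical root is a break point of the lower envelope of the lines y = a_i + i · x (there are 4 lines, with slopes 0, 1, ..., 3). Only the lines that attain the minimum somewhere contribute to roots; other lines are dominated. Here the surviving (envelope) indices are i = 3, i = 2, i = 1, i = 0.
Intersections between consecutive envelope lines give the roots: for adjacent envelope indices i < j the intersection is x = (a_i − a_j) / (j − i). Reading off the sorted break points: {0, 1, 8}.
Verification: at each break x_0, at least two indices attain the minimum of min_i(a_i + i · x_0).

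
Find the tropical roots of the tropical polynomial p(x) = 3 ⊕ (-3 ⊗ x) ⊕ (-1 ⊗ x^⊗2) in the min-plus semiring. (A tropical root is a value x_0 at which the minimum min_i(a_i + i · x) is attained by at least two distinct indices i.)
Roots: {-2, 6}

Each tropical root is a break point of the lower envelope of the lines y = a_i + i · x (there are 3 lines, with slopes 0, 1, ..., 2). Only the lines that attain the minimum somewhere contribute to roots; other lines are dominated. Here the surviving (envelope) indices are i = 2, i = 1, i = 0.
Intersections between consecutive envelope lines give the roots: for adjacent envelope indices i < j the intersection is x = (a_i − a_j) / (j − i). Reading off the sorted break points: {-2, 6}.
Verification: at each break x_0, at least two indices attain the minimum of min_i(a_i + i · x_0).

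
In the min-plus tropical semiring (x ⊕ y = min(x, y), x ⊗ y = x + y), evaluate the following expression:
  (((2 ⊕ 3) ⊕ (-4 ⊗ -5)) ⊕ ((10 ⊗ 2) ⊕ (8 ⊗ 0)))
(((2 ⊕ 3) ⊕ (-4 ⊗ -5)) ⊕ ((10 ⊗ 2) ⊕ (8 ⊗ 0))) = -9

Expand innermost to outermost. Recall ⊕ takes the minimum of its arguments and ⊗ takes their sum. Working out the expression (((2 ⊕ 3) ⊕ (-4 ⊗ -5)) ⊕ ((10 ⊗ 2) ⊕ (8 ⊗ 0))) gives -9.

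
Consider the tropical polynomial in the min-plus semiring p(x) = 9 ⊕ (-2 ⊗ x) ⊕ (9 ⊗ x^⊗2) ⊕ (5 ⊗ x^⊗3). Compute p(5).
p(5) = 3

A tropical monomial a ⊗ x^⊗i evaluates to a + i · x. Evaluating each term at x = 5:
  Term 0 contributes 9 + 0 · 5 = 9
  Term 1 contributes -2 + 1 · 5 = 3
  Term 2 contributes 9 + 2 · 5 = 19
  Term 3 contributes 5 + 3 · 5 = 20
p(5) = ⊕ of these = min[9, 3, 19, 20] = 3.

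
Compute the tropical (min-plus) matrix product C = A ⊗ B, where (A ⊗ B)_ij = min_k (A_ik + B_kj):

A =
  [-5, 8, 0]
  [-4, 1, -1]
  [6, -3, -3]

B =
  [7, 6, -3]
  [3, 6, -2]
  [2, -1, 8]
A ⊗ B =
  [2, -1, -8]
  [1, -2, -7]
  [-1, -4, -5]

Apply the min-plus product entry-by-entry:
  C[0][0] = min over k of (A[0][0] + B[0][0] = -5 + 7 = 2, A[0][1] + B[1][0] = 8 + 3 = 11, A[0][2] + B[2][0] = 0 + 2 = 2) = 2 (attained at k = 0)
  C[0][1] = min over k of (A[0][0] + B[0][1] = -5 + 6 = 1, A[0][1] + B[1][1] = 8 + 6 = 14, A[0][2] + B[2][1] = 0 + -1 = -1) = -1 (attained at k = 2)
  C[0][2] = min over k of (A[0][0] + B[0][2] = -5 + -3 = -8, A[0][1] + B[1][2] = 8 + -2 = 6, A[0][2] + B[2][2] = 0 + 8 = 8) = -8 (attained at k = 0)
  C[1][0] = min over k of (A[1][0] + B[0][0] = -4 + 7 = 3, A[1][1] + B[1][0] = 1 + 3 = 4, A[1][2] + B[2][0] = -1 + 2 = 1) = 1 (attained at k = 2)
  C[1][1] = min over k of (A[1][0] + B[0][1] = -4 + 6 = 2, A[1][1] + B[1][1] = 1 + 6 = 7, A[1][2] + B[2][1] = -1 + -1 = -2) = -2 (attained at k = 2)
  C[1][2] = min over k of (A[1][0] + B[0][2] = -4 + -3 = -7, A[1][1] + B[1][2] = 1 + -2 = -1, A[1][2] + B[2][2] = -1 + 8 = 7) = -7 (attained at k = 0)
  C[2][0] = min over k of (A[2][0] + B[0][0] = 6 + 7 = 13, A[2][1] + B[1][0] = -3 + 3 = 0, A[2][2] + B[2][0] = -3 + 2 = -1) = -1 (attained at k = 2)
  C[2][1] = min over k of (A[2][0] + B[0][1] = 6 + 6 = 12, A[2][1] + B[1][1] = -3 + 6 = 3, A[2][2] + B[2][1] = -3 + -1 = -4) = -4 (attained at k = 2)
  C[2][2] = min over k of (A[2][0] + B[0][2] = 6 + -3 = 3, A[2][1] + B[1][2] = -3 + -2 = -5, A[2][2] + B[2][2] = -3 + 8 = 5) = -5 (attained at k = 1)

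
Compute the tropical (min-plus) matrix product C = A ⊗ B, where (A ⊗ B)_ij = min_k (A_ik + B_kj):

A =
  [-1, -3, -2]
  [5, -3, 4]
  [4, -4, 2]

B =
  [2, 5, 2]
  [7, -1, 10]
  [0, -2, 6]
A ⊗ B =
  [-2, -4, 1]
  [4, -4, 7]
  [2, -5, 6]

Apply the min-plus product entry-by-entry:
  C[0][0] = min over k of (A[0][0] + B[0][0] = -1 + 2 = 1, A[0][1] + B[1][0] = -3 + 7 = 4, A[0][2] + B[2][0] = -2 + 0 = -2) = -2 (attained at k = 2)
  C[0][1] = min over k of (A[0][0] + B[0][1] = -1 + 5 = 4, A[0][1] + B[1][1] = -3 + -1 = -4, A[0][2] + B[2][1] = -2 + -2 = -4) = -4 (attained at k = 1)
  C[0][2] = min over k of (A[0][0] + B[0][2] = -1 + 2 = 1, A[0][1] + B[1][2] = -3 + 10 = 7, A[0][2] + B[2][2] = -2 + 6 = 4) = 1 (attained at k = 0)
  C[1][0] = min over k of (A[1][0] + B[0][0] = 5 + 2 = 7, A[1][1] + B[1][0] = -3 + 7 = 4, A[1][2] + B[2][0] = 4 + 0 = 4) = 4 (attained at k = 1)
  C[1][1] = min over k of (A[1][0] + B[0][1] = 5 + 5 = 10, A[1][1] + B[1][1] = -3 + -1 = -4, A[1][2] + B[2][1] = 4 + -2 = 2) = -4 (attained at k = 1)
  C[1][2] = min over k of (A[1][0] + B[0][2] = 5 + 2 = 7, A[1][1] + B[1][2] = -3 + 10 = 7, A[1][2] + B[2][2] = 4 + 6 = 10) = 7 (attained at k = 0)
  C[2][0] = min over k of (A[2][0] + B[0][0] = 4 + 2 = 6, A[2][1] + B[1][0] = -4 + 7 = 3, A[2][2] + B[2][0] = 2 + 0 = 2) = 2 (attained at k = 2)
  C[2][1] = min over k of (A[2][0] + B[0][1] = 4 + 5 = 9, A[2][1] + B[1][1] = -4 + -1 = -5, A[2][2] + B[2][1] = 2 + -2 = 0) = -5 (attained at k = 1)
  C[2][2] = min over k of (A[2][0] + B[0][2] = 4 + 2 = 6, A[2][1] + B[1][2] = -4 + 10 = 6, A[2][2] + B[2][2] = 2 + 6 = 8) = 6 (attained at k = 0)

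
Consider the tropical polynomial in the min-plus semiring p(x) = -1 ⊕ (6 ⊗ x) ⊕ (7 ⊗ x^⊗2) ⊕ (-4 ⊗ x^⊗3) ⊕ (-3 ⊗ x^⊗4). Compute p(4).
p(4) = -1

A tropical monomial a ⊗ x^⊗i evaluates to a + i · x. Evaluating each term at x = 4:
  Term 0 contributes -1 + 0 · 4 = -1
  Term 1 contributes 6 + 1 · 4 = 10
  Term 2 contributes 7 + 2 · 4 = 15
  Term 3 contributes -4 + 3 · 4 = 8
  Term 4 contributes -3 + 4 · 4 = 13
p(4) = ⊕ of these = min[-1, 10, 15, 8, 13] = -1.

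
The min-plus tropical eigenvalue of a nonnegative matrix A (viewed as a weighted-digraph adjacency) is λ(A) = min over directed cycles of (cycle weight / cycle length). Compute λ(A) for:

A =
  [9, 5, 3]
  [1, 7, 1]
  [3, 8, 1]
λ(A) = 1

Enumerate directed cycles and compute their means (weight / length). Sample:
  cycle 0 → 0: weight = 9, length = 1, mean = 9/1 ≈ 9.000
  cycle 1 → 1: weight = 7, length = 1, mean = 7/1 ≈ 7.000
  cycle 2 → 2: weight = 1, length = 1, mean = 1/1 ≈ 1.000
  cycle 0 → 1 → 0: weight = 6, length = 2, mean = 6/2 ≈ 3.000
  cycle 0 → 2 → 0: weight = 6, length = 2, mean = 6/2 ≈ 3.000
  cycle 1 → 0 → 1: weight = 6, length = 2, mean = 6/2 ≈ 3.000
Minimum mean = 1.000, attained e.g. along the cycle 2 → 2 with weight 1 and length 1. So λ(A) = 1/1 = 1.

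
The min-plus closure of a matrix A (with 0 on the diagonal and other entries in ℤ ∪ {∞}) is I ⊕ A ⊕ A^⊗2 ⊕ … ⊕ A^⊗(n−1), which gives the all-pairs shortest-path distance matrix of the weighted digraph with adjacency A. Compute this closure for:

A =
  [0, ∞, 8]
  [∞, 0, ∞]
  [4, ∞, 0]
Closure =
  [0, ∞, 8]
  [∞, 0, ∞]
  [4, ∞, 0]

This is the Floyd-Warshall all-pairs shortest-path computation. For each intermediate vertex k = 0, 1, …, 2, update dist[i][j] ← min(dist[i][j], dist[i][k] + dist[k][j]). The final matrix gives, for each (i, j), the minimum total weight of any directed path from i to j (possibly empty when i = j).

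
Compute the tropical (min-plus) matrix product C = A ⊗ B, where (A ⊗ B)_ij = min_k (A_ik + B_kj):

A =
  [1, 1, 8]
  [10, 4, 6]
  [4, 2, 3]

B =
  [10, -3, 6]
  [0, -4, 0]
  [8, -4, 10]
A ⊗ B =
  [1, -3, 1]
  [4, 0, 4]
  [2, -2, 2]

Apply the min-plus product entry-by-entry:
  C[0][0] = min over k of (A[0][0] + B[0][0] = 1 + 10 = 11, A[0][1] + B[1][0] = 1 + 0 = 1, A[0][2] + B[2][0] = 8 + 8 = 16) = 1 (attained at k = 1)
  C[0][1] = min over k of (A[0][0] + B[0][1] = 1 + -3 = -2, A[0][1] + B[1][1] = 1 + -4 = -3, A[0][2] + B[2][1] = 8 + -4 = 4) = -3 (attained at k = 1)
  C[0][2] = min over k of (A[0][0] + B[0][2] = 1 + 6 = 7, A[0][1] + B[1][2] = 1 + 0 = 1, A[0][2] + B[2][2] = 8 + 10 = 18) = 1 (attained at k = 1)
  C[1][0] = min over k of (A[1][0] + B[0][0] = 10 + 10 = 20, A[1][1] + B[1][0] = 4 + 0 = 4, A[1][2] + B[2][0] = 6 + 8 = 14) = 4 (attained at k = 1)
  C[1][1] = min over k of (A[1][0] + B[0][1] = 10 + -3 = 7, A[1][1] + B[1][1] = 4 + -4 = 0, A[1][2] + B[2][1] = 6 + -4 = 2) = 0 (attained at k = 1)
  C[1][2] = min over k of (A[1][0] + B[0][2] = 10 + 6 = 16, A[1][1] + B[1][2] = 4 + 0 = 4, A[1][2] + B[2][2] = 6 + 10 = 16) = 4 (attained at k = 1)
  C[2][0] = min over k of (A[2][0] + B[0][0] = 4 + 10 = 14, A[2][1] + B[1][0] = 2 + 0 = 2, A[2][2] + B[2][0] = 3 + 8 = 11) = 2 (attained at k = 1)
  C[2][1] = min over k of (A[2][0] + B[0][1] = 4 + -3 = 1, A[2][1] + B[1][1] = 2 + -4 = -2, A[2][2] + B[2][1] = 3 + -4 = -1) = -2 (attained at k = 1)
  C[2][2] = min over k of (A[2][0] + B[0][2] = 4 + 6 = 10, A[2][1] + B[1][2] = 2 + 0 = 2, A[2][2] + B[2][2] = 3 + 10 = 13) = 2 (attained at k = 1)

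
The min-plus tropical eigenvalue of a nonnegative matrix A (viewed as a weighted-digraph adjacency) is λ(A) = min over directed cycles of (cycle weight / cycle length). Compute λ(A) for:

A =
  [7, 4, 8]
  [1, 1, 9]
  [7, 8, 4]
λ(A) = 1

Enumerate directed cycles and compute their means (weight / length). Sample:
  cycle 0 → 0: weight = 7, length = 1, mean = 7/1 ≈ 7.000
  cycle 1 → 1: weight = 1, length = 1, mean = 1/1 ≈ 1.000
  cycle 2 → 2: weight = 4, length = 1, mean = 4/1 ≈ 4.000
  cycle 0 → 1 → 0: weight = 5, length = 2, mean = 5/2 ≈ 2.500
  cycle 0 → 2 → 0: weight = 15, length = 2, mean = 15/2 ≈ 7.500
  cycle 1 → 0 → 1: weight = 5, length = 2, mean = 5/2 ≈ 2.500
Minimum mean = 1.000, attained e.g. along the cycle 1 → 1 with weight 1 and length 1. So λ(A) = 1/1 = 1.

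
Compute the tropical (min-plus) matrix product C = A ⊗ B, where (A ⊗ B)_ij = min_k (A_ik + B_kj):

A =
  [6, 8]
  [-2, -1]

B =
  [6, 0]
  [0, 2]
A ⊗ B =
  [8, 6]
  [-1, -2]

Apply the min-plus product entry-by-entry:
  C[0][0] = min over k of (A[0][0] + B[0][0] = 6 + 6 = 12, A[0][1] + B[1][0] = 8 + 0 = 8) = 8 (attained at k = 1)
  C[0][1] = min over k of (A[0][0] + B[0][1] = 6 + 0 = 6, A[0][1] + B[1][1] = 8 + 2 = 10) = 6 (attained at k = 0)
  C[1][0] = min over k of (A[1][0] + B[0][0] = -2 + 6 = 4, A[1][1] + B[1][0] = -1 + 0 = -1) = -1 (attained at k = 1)
  C[1][1] = min over k of (A[1][0] + B[0][1] = -2 + 0 = -2, A[1][1] + B[1][1] = -1 + 2 = 1) = -2 (attained at k = 0)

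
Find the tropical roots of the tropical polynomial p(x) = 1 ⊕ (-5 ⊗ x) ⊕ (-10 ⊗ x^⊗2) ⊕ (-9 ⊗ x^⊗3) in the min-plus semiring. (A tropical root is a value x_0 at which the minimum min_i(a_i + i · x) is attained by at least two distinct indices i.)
Roots: {-1, 5, 6}

Each tropical root is a break point of the lower envelope of the lines y = a_i + i · x (there are 4 lines, with slopes 0, 1, ..., 3). Only the lines that attain the minimum somewhere contribute to roots; other lines are dominated. Here the surviving (envelope) indices are i = 3, i = 2, i = 1, i = 0.
Intersections between consecutive envelope lines give the roots: for adjacent envelope indices i < j the intersection is x = (a_i − a_j) / (j − i). Reading off the sorted break points: {-1, 5, 6}.
Verification: at each break x_0, at least two indices attain the minimum of min_i(a_i + i · x_0).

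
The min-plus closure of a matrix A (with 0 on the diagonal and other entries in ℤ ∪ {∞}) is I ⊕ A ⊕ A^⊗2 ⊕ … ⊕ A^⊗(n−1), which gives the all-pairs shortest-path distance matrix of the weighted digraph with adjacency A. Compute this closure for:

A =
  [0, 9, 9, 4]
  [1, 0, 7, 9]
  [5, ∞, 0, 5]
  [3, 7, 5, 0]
Closure =
  [0, 9, 9, 4]
  [1, 0, 7, 5]
  [5, 12, 0, 5]
  [3, 7, 5, 0]

This is the Floyd-Warshall all-pairs shortest-path computation. For each intermediate vertex k = 0, 1, …, 3, update dist[i][j] ← min(dist[i][j], dist[i][k] + dist[k][j]). The final matrix gives, for each (i, j), the minimum total weight of any directed path from i to j (possibly empty when i = j).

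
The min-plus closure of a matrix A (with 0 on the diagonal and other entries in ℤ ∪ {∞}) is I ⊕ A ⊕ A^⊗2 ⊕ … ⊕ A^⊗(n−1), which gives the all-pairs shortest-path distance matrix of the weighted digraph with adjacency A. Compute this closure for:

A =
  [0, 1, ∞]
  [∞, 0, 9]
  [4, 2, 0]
Closure =
  [0, 1, 10]
  [13, 0, 9]
  [4, 2, 0]

This is the Floyd-Warshall all-pairs shortest-path computation. For each intermediate vertex k = 0, 1, …, 2, update dist[i][j] ← min(dist[i][j], dist[i][k] + dist[k][j]). The final matrix gives, for each (i, j), the minimum total weight of any directed path from i to j (possibly empty when i = j).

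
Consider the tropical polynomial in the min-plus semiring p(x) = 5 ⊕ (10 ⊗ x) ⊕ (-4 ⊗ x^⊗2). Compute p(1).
p(1) = -2

A tropical monomial a ⊗ x^⊗i evaluates to a + i · x. Evaluating each term at x = 1:
  Term 0 contributes 5 + 0 · 1 = 5
  Term 1 contributes 10 + 1 · 1 = 11
  Term 2 contributes -4 + 2 · 1 = -2
p(1) = ⊕ of these = min[5, 11, -2] = -2.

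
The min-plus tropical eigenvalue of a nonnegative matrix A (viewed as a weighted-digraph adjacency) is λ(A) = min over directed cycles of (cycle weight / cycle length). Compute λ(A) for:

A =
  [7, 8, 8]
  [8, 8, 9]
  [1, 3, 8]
λ(A) = 9/2

Enumerate directed cycles and compute their means (weight / length). Sample:
  cycle 0 → 0: weight = 7, length = 1, mean = 7/1 ≈ 7.000
  cycle 1 → 1: weight = 8, length = 1, mean = 8/1 ≈ 8.000
  cycle 2 → 2: weight = 8, length = 1, mean = 8/1 ≈ 8.000
  cycle 0 → 1 → 0: weight = 16, length = 2, mean = 16/2 ≈ 8.000
  cycle 0 → 2 → 0: weight = 9, length = 2, mean = 9/2 ≈ 4.500
  cycle 1 → 0 → 1: weight = 16, length = 2, mean = 16/2 ≈ 8.000
Minimum mean = 4.500, attained e.g. along the cycle 0 → 2 → 0 with weight 9 and length 2. So λ(A) = 9/2 = 9/2.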